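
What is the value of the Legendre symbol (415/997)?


p = 997 is prime, so compute (415/997) with the reciprocity algorithm (Jacobi-symbol steps: pull out 2s via (2/n), flip via reciprocity, reduce):
  reciprocity: (415/997) -> +(997/415)
  reduce: (167/415)
  reciprocity: (167/415) -> -(415/167)
  reduce: (81/167)
  reciprocity: (81/167) -> +(167/81)
  reduce: (5/81)
  reciprocity: (5/81) -> +(81/5)
  reduce: (1/5)
  (1/5) = 1
Product of signs = -1
(415/997) = -1

-1


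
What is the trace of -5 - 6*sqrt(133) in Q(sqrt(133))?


Tr(a + b*sqrt(d)) = (a + b*sqrt(d)) + (a - b*sqrt(d)) = 2a
= 2 * (-5)
= -10

-10


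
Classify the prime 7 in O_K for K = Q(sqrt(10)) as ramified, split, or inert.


K = Q(sqrt(10)). Since d mod 4 = 2, disc(K) = 40.
Check p | disc: 40 mod 7 = 5.
p does not divide disc. Compute Legendre symbol (d/p):
3^((7-1)/2) mod 7 = -1
(d/p) = -1, so p is inert: (p) stays prime with e=1, f=2, g=1.
Therefore p is inert.

inert


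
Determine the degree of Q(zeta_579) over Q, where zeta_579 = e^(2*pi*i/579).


The degree equals Euler's totient phi(579).
579 = 3 * 193
phi(579) = 384

384


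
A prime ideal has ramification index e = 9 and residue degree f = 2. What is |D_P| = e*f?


|D_P| = e * f
= 9 * 2
= 18

18


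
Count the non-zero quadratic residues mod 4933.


For prime p, the number of non-zero quadratic residues is (p-1)/2.
= (4933-1)/2
= 2466

2466


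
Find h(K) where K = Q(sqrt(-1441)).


K = Q(sqrt(-1441)). d mod 4 = 3, so D = disc(K) = 4d = -5764
h(K) equals the number of primitive reduced positive-definite forms (a, b, c) = a*x^2 + b*x*y + c*y^2 with b^2 - 4ac = D,
where reduced means |b| <= a <= c, with b >= 0 whenever |b| = a or a = c, and primitive means gcd(a, b, c) = 1.
Reduced forces 3a^2 <= |D| = 5764, so 1 <= a <= 43; b must have the parity of D, and c = (b^2 - D)/(4a) must be an integer >= a.
Enumerate a = 1..43, b in [-a, a]:
  a=1: (1, 0, 1441)  [1]
  a=2: (2, 2, 721)  [1]
  a=3..4: none
  a=5: (5, -4, 289), (5, 4, 289)  [2]
  a=6: none
  a=7: (7, -2, 206), (7, 2, 206)  [2]
  a=8..9: none
  a=10: (10, -6, 145), (10, 6, 145)  [2]
  a=11: (11, 0, 131)  [1]
  a=12..13: none
  a=14: (14, -2, 103), (14, 2, 103)  [2]
  a=15..16: none
  a=17: (17, -4, 85), (17, 4, 85)  [2]
  a=18..21: none
  a=22: (22, 22, 71)  [1]
  a=23: (23, -20, 67), (23, 20, 67)  [2]
  a=24: none
  a=25: (25, -6, 58), (25, 6, 58)  [2]
  a=26..28: none
  a=29: (29, -6, 50), (29, 6, 50)  [2]
  a=30: none
  a=31: (31, -8, 47), (31, 8, 47)  [2]
  a=32..33: none
  a=34: (34, -30, 49), (34, 30, 49)  [2]
  a=35: (35, -26, 46), (35, -16, 43), (35, 16, 43), (35, 26, 46)  [4]
  a=36..43: none
Total reduced forms: 1 + 1 + 2 + 2 + 2 + 1 + 2 + 2 + 1 + 2 + 2 + 2 + 2 + 2 + 4 = 28
h = 28

28


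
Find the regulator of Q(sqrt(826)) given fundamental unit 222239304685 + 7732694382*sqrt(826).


epsilon = 222239304685 + 7732694382*sqrt(826)
= 4.4448e+11
R = ln(4.4448e+11)
= 26.8202

26.8202


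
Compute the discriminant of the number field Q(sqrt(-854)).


For K = Q(sqrt(d)) with d squarefree: disc(K) = d if d = 1 mod 4, and disc(K) = 4d if d = 2 or 3 mod 4.
Here d = -854, and d mod 4 = 2.
d = 2 mod 4, not 1 (O_K = Z[sqrt(d)]), so disc(K) = 4d = 4 * (-854) = -3416

-3416


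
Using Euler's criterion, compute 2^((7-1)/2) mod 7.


p = 7 is prime and the exponent is (p-1)/2 = 3, so by Euler's criterion 2^3 = (2/7) = +1 or -1 mod 7.
Compute by square-and-multiply:
  3 = 2 + 1 (binary 11)
  Repeated squaring mod 7: 2^1 = 2, 2^2 = 4
  2^3 = 2^2 * 2^1 = 4 * 2 mod 7
    4 * 2 = 8 = 1 mod 7
  2^3 = 1 mod 7
Result 1: 2 is a quadratic residue mod 7.
2^3 mod 7 = 1

1


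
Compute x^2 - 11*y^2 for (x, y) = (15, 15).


x^2 - d*y^2
= 15^2 - 11*15^2
= 225 - 2475
= -2250

-2250


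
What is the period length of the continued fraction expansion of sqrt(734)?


Run the CF algorithm for sqrt(734).
a_0 = floor(sqrt(734)) = 27; set m_0=0, q_0=1.
Recurrence: m' = q*a - m,  q' = (d - m'^2)/q,  a' = floor((a_0 + m')/q').
  step 1: m=27, q=5, a=10
  step 2: m=23, q=41, a=1
  step 3: m=18, q=10, a=4
  step 4: m=22, q=25, a=1
  step 5: m=3, q=29, a=1
  step 6: m=26, q=2, a=26
  step 7: m=26, q=29, a=1
  step 8: m=3, q=25, a=1
  step 9: m=22, q=10, a=4
  step 10: m=18, q=41, a=1
  step 11: m=23, q=5, a=10
  step 12: m=27, q=1, a=54
a_12 = 2*a_0 = 54, so the period closes here.
sqrt(734) = [27; 10, 1, 4, 1, 1, 26, 1, 1, 4, 1, 10, 54]
Period length = 12

12


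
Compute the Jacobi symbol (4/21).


Compute (4/21) via quadratic reciprocity:
  pull out 2: (2/21) = -1  (since 21 mod 8 = 5)
  pull out 2: (2/21) = -1  (since 21 mod 8 = 5)
  (1/21) = 1
Product of signs = 1

1


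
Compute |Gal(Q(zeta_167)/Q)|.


|Gal(Q(zeta_167)/Q)| = phi(167)
= 166

166


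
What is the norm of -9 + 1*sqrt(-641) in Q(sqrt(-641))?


N(a + b*sqrt(d)) = a^2 - d*b^2
= (-9)^2 - (-641)*(1)^2
= 81 + 641
= 722

722


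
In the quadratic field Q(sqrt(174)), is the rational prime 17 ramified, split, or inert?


K = Q(sqrt(174)). Since d mod 4 = 2, disc(K) = 696.
Check p | disc: 696 mod 17 = 16.
p does not divide disc. Compute Legendre symbol (d/p):
4^((17-1)/2) mod 17 = 1
(d/p) = 1, so p splits: (p) = P*P' with e=1, f=1, g=2.
Therefore p is split.

split


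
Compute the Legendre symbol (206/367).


p = 367 is prime, so compute (206/367) with the reciprocity algorithm (Jacobi-symbol steps: pull out 2s via (2/n), flip via reciprocity, reduce):
  pull out 2: (2/367) = +1  (since 367 mod 8 = 7)
  reciprocity: (103/367) -> -(367/103)
  reduce: (58/103)
  pull out 2: (2/103) = +1  (since 103 mod 8 = 7)
  reciprocity: (29/103) -> +(103/29)
  reduce: (16/29)
  pull out 2: (2/29) = -1  (since 29 mod 8 = 5)
  pull out 2: (2/29) = -1  (since 29 mod 8 = 5)
  pull out 2: (2/29) = -1  (since 29 mod 8 = 5)
  pull out 2: (2/29) = -1  (since 29 mod 8 = 5)
  (1/29) = 1
Product of signs = -1
(206/367) = -1

-1


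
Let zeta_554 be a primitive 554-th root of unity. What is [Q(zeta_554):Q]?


The degree equals Euler's totient phi(554).
554 = 2 * 277
phi(554) = 276

276


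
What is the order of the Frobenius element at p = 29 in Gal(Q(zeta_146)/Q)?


The Frobenius at p in Gal(Q(zeta_n)/Q) = (Z/nZ)* is the class of p, so its order is ord_146(29), the smallest k >= 1 with 29^k = 1 mod 146.
n = 146 = 2 * 73, phi(146) = 72; the order divides phi(n).
Divisors of 72: 1, 2, 3, 4, 6, 8, 9, 12, 18, 24, 36, 72
Repeated squaring mod 146: 29^1 = 29, 29^2 = 111, 29^4 = 57, 29^8 = 37, 29^16 = 55, 29^32 = 105, 29^64 = 75
Test divisors in increasing order:
  k=1: 29^1 = 29 mod 146
  k=2: 29^2 = 111 mod 146
  k=3: 29^3 = 111 * 29 = 7 mod 146
  k=4: 29^4 = 57 mod 146
  k=6: 29^6 = 57 * 111 = 49 mod 146
  k=8: 29^8 = 37 mod 146
  k=9: 29^9 = 37 * 29 = 51 mod 146
  k=12: 29^12 = 37 * 57 = 65 mod 146
  k=18: 29^18 = 55 * 111 = 119 mod 146
  k=24: 29^24 = 55 * 37 = 137 mod 146
  k=36: 29^36 = 105 * 57 = 145 mod 146
  k=72: 29^72 = 75 * 37 = 1 mod 146  <- first divisor giving 1
Order = 72

72


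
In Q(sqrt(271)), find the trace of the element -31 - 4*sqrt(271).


Tr(a + b*sqrt(d)) = (a + b*sqrt(d)) + (a - b*sqrt(d)) = 2a
= 2 * (-31)
= -62

-62


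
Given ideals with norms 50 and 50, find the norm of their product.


N(IJ) = N(I) * N(J)
= 50 * 50
= 2500

2500


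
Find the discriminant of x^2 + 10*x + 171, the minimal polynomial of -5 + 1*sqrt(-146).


The element -5 + 1*sqrt(-146) has minimal polynomial:
x^2 + 10*x + 171
Discriminant = (10)^2 - 4*(171)
= 100 - 684
= -584

-584


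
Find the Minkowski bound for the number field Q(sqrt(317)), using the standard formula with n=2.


d = 317, d mod 4 = 1, so disc(K) = d = 317; |disc(K)| = 317
Real quadratic field, so n = 2, s = r2 = 0, r1 = 2
M = (n!/n^n) * (4/pi)^s * sqrt(|disc(K)|) = (2!/2^2) * (4/pi)^0 * sqrt(317)
= 0.5 * 1.000000 * 17.804494
= 8.9022

8.9022


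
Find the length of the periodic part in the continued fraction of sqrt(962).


Run the CF algorithm for sqrt(962).
a_0 = floor(sqrt(962)) = 31; set m_0=0, q_0=1.
Recurrence: m' = q*a - m,  q' = (d - m'^2)/q,  a' = floor((a_0 + m')/q').
  step 1: m=31, q=1, a=62
a_1 = 2*a_0 = 62, so the period closes here.
sqrt(962) = [31; 62]
Period length = 1

1


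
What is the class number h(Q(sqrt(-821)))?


K = Q(sqrt(-821)). d mod 4 = 3, so D = disc(K) = 4d = -3284
h(K) equals the number of primitive reduced positive-definite forms (a, b, c) = a*x^2 + b*x*y + c*y^2 with b^2 - 4ac = D,
where reduced means |b| <= a <= c, with b >= 0 whenever |b| = a or a = c, and primitive means gcd(a, b, c) = 1.
Reduced forces 3a^2 <= |D| = 3284, so 1 <= a <= 33; b must have the parity of D, and c = (b^2 - D)/(4a) must be an integer >= a.
Enumerate a = 1..33, b in [-a, a]:
  a=1: (1, 0, 821)  [1]
  a=2: (2, 2, 411)  [1]
  a=3: (3, -2, 274), (3, 2, 274)  [2]
  a=4: none
  a=5: (5, -4, 165), (5, 4, 165)  [2]
  a=6: (6, -2, 137), (6, 2, 137)  [2]
  a=7..8: none
  a=9: (9, -8, 93), (9, 8, 93)  [2]
  a=10: (10, -6, 83), (10, 6, 83)  [2]
  a=11: (11, -4, 75), (11, 4, 75)  [2]
  a=12..14: none
  a=15: (15, -14, 58), (15, -4, 55), (15, 4, 55), (15, 14, 58)  [4]
  a=16..17: none
  a=18: (18, -10, 47), (18, 10, 47)  [2]
  a=19..21: none
  a=22: (22, -18, 41), (22, 18, 41)  [2]
  a=23..24: none
  a=25: (25, -4, 33), (25, 4, 33)  [2]
  a=26: none
  a=27: (27, -8, 31), (27, 8, 31)  [2]
  a=28: none
  a=29: (29, -14, 30), (29, 14, 30)  [2]
  a=30: (30, -26, 33), (30, 26, 33)  [2]
  a=31..33: none
Total reduced forms: 1 + 1 + 2 + 2 + 2 + 2 + 2 + 2 + 4 + 2 + 2 + 2 + 2 + 2 + 2 = 30
h = 30

30


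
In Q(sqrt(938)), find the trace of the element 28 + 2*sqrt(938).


Tr(a + b*sqrt(d)) = (a + b*sqrt(d)) + (a - b*sqrt(d)) = 2a
= 2 * (28)
= 56

56


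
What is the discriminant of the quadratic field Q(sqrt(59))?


For K = Q(sqrt(d)) with d squarefree: disc(K) = d if d = 1 mod 4, and disc(K) = 4d if d = 2 or 3 mod 4.
Here d = 59, and d mod 4 = 3.
d = 3 mod 4, not 1 (O_K = Z[sqrt(d)]), so disc(K) = 4d = 4 * (59) = 236

236


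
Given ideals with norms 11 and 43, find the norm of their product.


N(IJ) = N(I) * N(J)
= 11 * 43
= 473

473


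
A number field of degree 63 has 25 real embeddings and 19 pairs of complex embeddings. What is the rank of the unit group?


By Dirichlet's unit theorem:
rank = r1 + r2 - 1
= 25 + 19 - 1
= 43

43


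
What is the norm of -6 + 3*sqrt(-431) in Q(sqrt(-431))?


N(a + b*sqrt(d)) = a^2 - d*b^2
= (-6)^2 - (-431)*(3)^2
= 36 + 3879
= 3915

3915


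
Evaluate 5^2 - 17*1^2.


x^2 - d*y^2
= 5^2 - 17*1^2
= 25 - 17
= 8

8


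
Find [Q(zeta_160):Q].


The degree equals Euler's totient phi(160).
160 = 2^5 * 5
phi(160) = 64

64


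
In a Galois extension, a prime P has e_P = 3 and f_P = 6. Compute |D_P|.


|D_P| = e * f
= 3 * 6
= 18

18


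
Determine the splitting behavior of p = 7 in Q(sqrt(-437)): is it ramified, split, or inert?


K = Q(sqrt(-437)). Since d mod 4 = 3, disc(K) = -1748.
Check p | disc: -1748 mod 7 = 2.
p does not divide disc. Compute Legendre symbol (d/p):
4^((7-1)/2) mod 7 = 1
(d/p) = 1, so p splits: (p) = P*P' with e=1, f=1, g=2.
Therefore p is split.

split


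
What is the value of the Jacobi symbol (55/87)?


Compute (55/87) via quadratic reciprocity:
  reciprocity: (55/87) -> -(87/55)
  reduce: (32/55)
  pull out 2: (2/55) = +1  (since 55 mod 8 = 7)
  pull out 2: (2/55) = +1  (since 55 mod 8 = 7)
  pull out 2: (2/55) = +1  (since 55 mod 8 = 7)
  pull out 2: (2/55) = +1  (since 55 mod 8 = 7)
  pull out 2: (2/55) = +1  (since 55 mod 8 = 7)
  (1/55) = 1
Product of signs = -1

-1


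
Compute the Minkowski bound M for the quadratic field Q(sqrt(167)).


d = 167, d mod 4 = 3, so disc(K) = 4d = 668; |disc(K)| = 668
Real quadratic field, so n = 2, s = r2 = 0, r1 = 2
M = (n!/n^n) * (4/pi)^s * sqrt(|disc(K)|) = (2!/2^2) * (4/pi)^0 * sqrt(668)
= 0.5 * 1.000000 * 25.845696
= 12.9228

12.9228


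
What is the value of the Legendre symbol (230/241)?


p = 241 is prime, so compute (230/241) with the reciprocity algorithm (Jacobi-symbol steps: pull out 2s via (2/n), flip via reciprocity, reduce):
  pull out 2: (2/241) = +1  (since 241 mod 8 = 1)
  reciprocity: (115/241) -> +(241/115)
  reduce: (11/115)
  reciprocity: (11/115) -> -(115/11)
  reduce: (5/11)
  reciprocity: (5/11) -> +(11/5)
  reduce: (1/5)
  (1/5) = 1
Product of signs = -1
(230/241) = -1

-1


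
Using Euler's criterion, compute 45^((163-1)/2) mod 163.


p = 163 is prime and the exponent is (p-1)/2 = 81, so by Euler's criterion 45^81 = (45/163) = +1 or -1 mod 163.
Compute by square-and-multiply:
  81 = 64 + 16 + 1 (binary 1010001)
  Repeated squaring mod 163: 45^1 = 45, 45^2 = 69, 45^4 = 34, 45^8 = 15, 45^16 = 62, 45^32 = 95, 45^64 = 60
  45^81 = 45^64 * 45^16 * 45^1 = 60 * 62 * 45 mod 163
    60 * 62 = 3720 = 134 mod 163
    134 * 45 = 6030 = 162 mod 163
  45^81 = 162 mod 163
Result 162 = p - 1 = -1 mod 163: 45 is a quadratic non-residue mod 163. As a residue in [0, p-1] the value is 162.
45^81 mod 163 = 162

162


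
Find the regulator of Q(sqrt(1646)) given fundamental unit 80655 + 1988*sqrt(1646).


epsilon = 80655 + 1988*sqrt(1646)
= 161310.0000
R = ln(161310.0000)
= 11.9911

11.9911


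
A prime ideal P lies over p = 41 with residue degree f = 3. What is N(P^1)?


N(P^a) = p^(a*f)
= 41^(1*3)
= 41^3
= 68921

68921


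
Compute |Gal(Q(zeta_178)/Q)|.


|Gal(Q(zeta_178)/Q)| = phi(178)
= 88

88


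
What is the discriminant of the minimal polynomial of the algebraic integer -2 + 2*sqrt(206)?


The element -2 + 2*sqrt(206) has minimal polynomial:
x^2 + 4*x - 820
Discriminant = (4)^2 - 4*(-820)
= 16 + 3280
= 3296

3296


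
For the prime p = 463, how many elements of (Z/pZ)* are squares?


For prime p, the number of non-zero quadratic residues is (p-1)/2.
= (463-1)/2
= 231

231


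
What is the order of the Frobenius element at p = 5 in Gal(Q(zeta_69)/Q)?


The Frobenius at p in Gal(Q(zeta_n)/Q) = (Z/nZ)* is the class of p, so its order is ord_69(5), the smallest k >= 1 with 5^k = 1 mod 69.
n = 69 = 3 * 23, phi(69) = 44; the order divides phi(n).
Divisors of 44: 1, 2, 4, 11, 22, 44
Repeated squaring mod 69: 5^1 = 5, 5^2 = 25, 5^4 = 4, 5^8 = 16, 5^16 = 49, 5^32 = 55
Test divisors in increasing order:
  k=1: 5^1 = 5 mod 69
  k=2: 5^2 = 25 mod 69
  k=4: 5^4 = 4 mod 69
  k=11: 5^11 = 16 * 25 * 5 = 68 mod 69
  k=22: 5^22 = 49 * 4 * 25 = 1 mod 69  <- first divisor giving 1
Order = 22

22


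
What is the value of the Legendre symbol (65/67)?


p = 67 is prime, so compute (65/67) with the reciprocity algorithm (Jacobi-symbol steps: pull out 2s via (2/n), flip via reciprocity, reduce):
  reciprocity: (65/67) -> +(67/65)
  reduce: (2/65)
  pull out 2: (2/65) = +1  (since 65 mod 8 = 1)
  (1/65) = 1
Product of signs = 1
(65/67) = 1

1


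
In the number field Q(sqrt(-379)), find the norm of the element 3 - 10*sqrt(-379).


N(a + b*sqrt(d)) = a^2 - d*b^2
= (3)^2 - (-379)*(-10)^2
= 9 + 37900
= 37909

37909


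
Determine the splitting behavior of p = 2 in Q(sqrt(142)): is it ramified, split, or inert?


K = Q(sqrt(142)). Since d mod 4 = 2, disc(K) = 568.
Check p | disc: 568 mod 2 = 0.
p divides disc, so p ramifies: (p) = P^2 with e=2, f=1, g=1.
Therefore p is ramified.

ramified


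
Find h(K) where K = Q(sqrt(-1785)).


K = Q(sqrt(-1785)). d mod 4 = 3, so D = disc(K) = 4d = -7140
h(K) equals the number of primitive reduced positive-definite forms (a, b, c) = a*x^2 + b*x*y + c*y^2 with b^2 - 4ac = D,
where reduced means |b| <= a <= c, with b >= 0 whenever |b| = a or a = c, and primitive means gcd(a, b, c) = 1.
Reduced forces 3a^2 <= |D| = 7140, so 1 <= a <= 48; b must have the parity of D, and c = (b^2 - D)/(4a) must be an integer >= a.
Enumerate a = 1..48, b in [-a, a]:
  a=1: (1, 0, 1785)  [1]
  a=2: (2, 2, 893)  [1]
  a=3: (3, 0, 595)  [1]
  a=4: none
  a=5: (5, 0, 357)  [1]
  a=6: (6, 6, 299)  [1]
  a=7: (7, 0, 255)  [1]
  a=8..9: none
  a=10: (10, 10, 181)  [1]
  a=11..12: none
  a=13: (13, -6, 138), (13, 6, 138)  [2]
  a=14: (14, 14, 131)  [1]
  a=15: (15, 0, 119)  [1]
  a=16: none
  a=17: (17, 0, 105)  [1]
  a=18: none
  a=19: (19, -2, 94), (19, 2, 94)  [2]
  a=20: none
  a=21: (21, 0, 85)  [1]
  a=22: none
  a=23: (23, -6, 78), (23, 6, 78)  [2]
  a=24..25: none
  a=26: (26, -6, 69), (26, 6, 69)  [2]
  a=27..28: none
  a=29: (29, -20, 65), (29, 20, 65)  [2]
  a=30: (30, 30, 67)  [1]
  a=31..33: none
  a=34: (34, 34, 61)  [1]
  a=35: (35, 0, 51)  [1]
  a=36: none
  a=37: (37, -36, 57), (37, 36, 57)  [2]
  a=38: (38, -2, 47), (38, 2, 47)  [2]
  a=39: (39, -6, 46), (39, 6, 46)  [2]
  a=40..41: none
  a=42: (42, 42, 53)  [1]
  a=43: (43, 16, 43)  [1]
  a=44..48: none
Total reduced forms: 1 + 1 + 1 + 1 + 1 + 1 + 1 + 2 + 1 + 1 + 1 + 2 + 1 + 2 + 2 + 2 + 1 + 1 + 1 + 2 + 2 + 2 + 1 + 1 = 32
h = 32

32


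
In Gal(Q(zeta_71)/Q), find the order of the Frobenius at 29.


The Frobenius at p in Gal(Q(zeta_n)/Q) = (Z/nZ)* is the class of p, so its order is ord_71(29), the smallest k >= 1 with 29^k = 1 mod 71.
n = 71 = 71, phi(71) = 70; the order divides phi(n).
Divisors of 70: 1, 2, 5, 7, 10, 14, 35, 70
Repeated squaring mod 71: 29^1 = 29, 29^2 = 60, 29^4 = 50, 29^8 = 15, 29^16 = 12, 29^32 = 2, 29^64 = 4
Test divisors in increasing order:
  k=1: 29^1 = 29 mod 71
  k=2: 29^2 = 60 mod 71
  k=5: 29^5 = 50 * 29 = 30 mod 71
  k=7: 29^7 = 50 * 60 * 29 = 25 mod 71
  k=10: 29^10 = 15 * 60 = 48 mod 71
  k=14: 29^14 = 15 * 50 * 60 = 57 mod 71
  k=35: 29^35 = 2 * 60 * 29 = 1 mod 71  <- first divisor giving 1
Order = 35

35


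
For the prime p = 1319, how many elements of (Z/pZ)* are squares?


For prime p, the number of non-zero quadratic residues is (p-1)/2.
= (1319-1)/2
= 659

659


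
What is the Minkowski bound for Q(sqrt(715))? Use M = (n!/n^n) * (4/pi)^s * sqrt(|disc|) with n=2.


d = 715, d mod 4 = 3, so disc(K) = 4d = 2860; |disc(K)| = 2860
Real quadratic field, so n = 2, s = r2 = 0, r1 = 2
M = (n!/n^n) * (4/pi)^s * sqrt(|disc(K)|) = (2!/2^2) * (4/pi)^0 * sqrt(2860)
= 0.5 * 1.000000 * 53.478968
= 26.7395

26.7395


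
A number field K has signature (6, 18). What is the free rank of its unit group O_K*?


By Dirichlet's unit theorem:
rank = r1 + r2 - 1
= 6 + 18 - 1
= 23

23


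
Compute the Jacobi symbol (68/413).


Compute (68/413) via quadratic reciprocity:
  pull out 2: (2/413) = -1  (since 413 mod 8 = 5)
  pull out 2: (2/413) = -1  (since 413 mod 8 = 5)
  reciprocity: (17/413) -> +(413/17)
  reduce: (5/17)
  reciprocity: (5/17) -> +(17/5)
  reduce: (2/5)
  pull out 2: (2/5) = -1  (since 5 mod 8 = 5)
  (1/5) = 1
Product of signs = -1

-1


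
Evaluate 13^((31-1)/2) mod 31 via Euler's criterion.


p = 31 is prime and the exponent is (p-1)/2 = 15, so by Euler's criterion 13^15 = (13/31) = +1 or -1 mod 31.
Compute by square-and-multiply:
  15 = 8 + 4 + 2 + 1 (binary 1111)
  Repeated squaring mod 31: 13^1 = 13, 13^2 = 14, 13^4 = 10, 13^8 = 7
  13^15 = 13^8 * 13^4 * 13^2 * 13^1 = 7 * 10 * 14 * 13 mod 31
    7 * 10 = 70 = 8 mod 31
    8 * 14 = 112 = 19 mod 31
    19 * 13 = 247 = 30 mod 31
  13^15 = 30 mod 31
Result 30 = p - 1 = -1 mod 31: 13 is a quadratic non-residue mod 31. As a residue in [0, p-1] the value is 30.
13^15 mod 31 = 30

30


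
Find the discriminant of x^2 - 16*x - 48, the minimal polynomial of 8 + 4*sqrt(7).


The element 8 + 4*sqrt(7) has minimal polynomial:
x^2 - 16*x - 48
Discriminant = (-16)^2 - 4*(-48)
= 256 + 192
= 448

448


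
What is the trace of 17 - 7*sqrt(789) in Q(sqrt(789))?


Tr(a + b*sqrt(d)) = (a + b*sqrt(d)) + (a - b*sqrt(d)) = 2a
= 2 * (17)
= 34

34


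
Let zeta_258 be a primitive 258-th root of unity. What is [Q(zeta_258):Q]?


The degree equals Euler's totient phi(258).
258 = 2 * 3 * 43
phi(258) = 84

84


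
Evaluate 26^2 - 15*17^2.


x^2 - d*y^2
= 26^2 - 15*17^2
= 676 - 4335
= -3659

-3659


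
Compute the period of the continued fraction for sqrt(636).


Run the CF algorithm for sqrt(636).
a_0 = floor(sqrt(636)) = 25; set m_0=0, q_0=1.
Recurrence: m' = q*a - m,  q' = (d - m'^2)/q,  a' = floor((a_0 + m')/q').
  step 1: m=25, q=11, a=4
  step 2: m=19, q=25, a=1
  step 3: m=6, q=24, a=1
  step 4: m=18, q=13, a=3
  step 5: m=21, q=15, a=3
  step 6: m=24, q=4, a=12
  step 7: m=24, q=15, a=3
  step 8: m=21, q=13, a=3
  step 9: m=18, q=24, a=1
  step 10: m=6, q=25, a=1
  step 11: m=19, q=11, a=4
  step 12: m=25, q=1, a=50
a_12 = 2*a_0 = 50, so the period closes here.
sqrt(636) = [25; 4, 1, 1, 3, 3, 12, 3, 3, 1, 1, 4, 50]
Period length = 12

12


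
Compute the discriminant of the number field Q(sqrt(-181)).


For K = Q(sqrt(d)) with d squarefree: disc(K) = d if d = 1 mod 4, and disc(K) = 4d if d = 2 or 3 mod 4.
Here d = -181, and d mod 4 = 3.
d = 3 mod 4, not 1 (O_K = Z[sqrt(d)]), so disc(K) = 4d = 4 * (-181) = -724

-724


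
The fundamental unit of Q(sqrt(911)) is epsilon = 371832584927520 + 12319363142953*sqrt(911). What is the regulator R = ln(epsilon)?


epsilon = 371832584927520 + 12319363142953*sqrt(911)
= 7.4367e+14
R = ln(7.4367e+14)
= 34.2426

34.2426


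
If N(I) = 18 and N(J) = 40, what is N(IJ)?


N(IJ) = N(I) * N(J)
= 18 * 40
= 720

720


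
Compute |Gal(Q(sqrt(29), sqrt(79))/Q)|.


The 2 square roots of distinct primes are multiplicatively independent over Q,
so [K:Q] = 2^2 and Gal(K/Q) is isomorphic to (Z/2Z)^2.
|Gal| = 2^2 = 4

4


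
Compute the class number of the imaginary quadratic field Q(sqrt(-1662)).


K = Q(sqrt(-1662)). d mod 4 = 2, so D = disc(K) = 4d = -6648
h(K) equals the number of primitive reduced positive-definite forms (a, b, c) = a*x^2 + b*x*y + c*y^2 with b^2 - 4ac = D,
where reduced means |b| <= a <= c, with b >= 0 whenever |b| = a or a = c, and primitive means gcd(a, b, c) = 1.
Reduced forces 3a^2 <= |D| = 6648, so 1 <= a <= 47; b must have the parity of D, and c = (b^2 - D)/(4a) must be an integer >= a.
Enumerate a = 1..47, b in [-a, a]:
  a=1: (1, 0, 1662)  [1]
  a=2: (2, 0, 831)  [1]
  a=3: (3, 0, 554)  [1]
  a=4..5: none
  a=6: (6, 0, 277)  [1]
  a=7: (7, -4, 238), (7, 4, 238)  [2]
  a=8..13: none
  a=14: (14, -4, 119), (14, 4, 119)  [2]
  a=15..16: none
  a=17: (17, -4, 98), (17, 4, 98)  [2]
  a=18..20: none
  a=21: (21, -18, 83), (21, 18, 83)  [2]
  a=22..28: none
  a=29: (29, -14, 59), (29, 14, 59)  [2]
  a=30..33: none
  a=34: (34, -4, 49), (34, 4, 49)  [2]
  a=35..36: none
  a=37: (37, -30, 51), (37, 30, 51)  [2]
  a=38..41: none
  a=42: (42, -24, 43), (42, 24, 43)  [2]
  a=43..47: none
Total reduced forms: 1 + 1 + 1 + 1 + 2 + 2 + 2 + 2 + 2 + 2 + 2 + 2 = 20
h = 20

20


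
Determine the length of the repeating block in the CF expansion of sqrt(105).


Run the CF algorithm for sqrt(105).
a_0 = floor(sqrt(105)) = 10; set m_0=0, q_0=1.
Recurrence: m' = q*a - m,  q' = (d - m'^2)/q,  a' = floor((a_0 + m')/q').
  step 1: m=10, q=5, a=4
  step 2: m=10, q=1, a=20
a_2 = 2*a_0 = 20, so the period closes here.
sqrt(105) = [10; 4, 20]
Period length = 2

2


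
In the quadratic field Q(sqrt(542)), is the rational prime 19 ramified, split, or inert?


K = Q(sqrt(542)). Since d mod 4 = 2, disc(K) = 2168.
Check p | disc: 2168 mod 19 = 2.
p does not divide disc. Compute Legendre symbol (d/p):
10^((19-1)/2) mod 19 = -1
(d/p) = -1, so p is inert: (p) stays prime with e=1, f=2, g=1.
Therefore p is inert.

inert


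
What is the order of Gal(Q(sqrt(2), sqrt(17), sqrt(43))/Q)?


The 3 square roots of distinct primes are multiplicatively independent over Q,
so [K:Q] = 2^3 and Gal(K/Q) is isomorphic to (Z/2Z)^3.
|Gal| = 2^3 = 8

8


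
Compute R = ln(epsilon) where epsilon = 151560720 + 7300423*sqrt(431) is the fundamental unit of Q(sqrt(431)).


epsilon = 151560720 + 7300423*sqrt(431)
= 3.0312e+08
R = ln(3.0312e+08)
= 19.5296

19.5296


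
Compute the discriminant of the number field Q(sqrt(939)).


For K = Q(sqrt(d)) with d squarefree: disc(K) = d if d = 1 mod 4, and disc(K) = 4d if d = 2 or 3 mod 4.
Here d = 939, and d mod 4 = 3.
d = 3 mod 4, not 1 (O_K = Z[sqrt(d)]), so disc(K) = 4d = 4 * (939) = 3756

3756


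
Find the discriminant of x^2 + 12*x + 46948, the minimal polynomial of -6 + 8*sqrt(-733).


The element -6 + 8*sqrt(-733) has minimal polynomial:
x^2 + 12*x + 46948
Discriminant = (12)^2 - 4*(46948)
= 144 - 187792
= -187648

-187648


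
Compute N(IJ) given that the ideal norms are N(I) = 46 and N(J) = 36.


N(IJ) = N(I) * N(J)
= 46 * 36
= 1656

1656


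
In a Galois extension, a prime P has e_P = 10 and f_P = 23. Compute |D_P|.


|D_P| = e * f
= 10 * 23
= 230

230


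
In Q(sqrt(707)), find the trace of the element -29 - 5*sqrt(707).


Tr(a + b*sqrt(d)) = (a + b*sqrt(d)) + (a - b*sqrt(d)) = 2a
= 2 * (-29)
= -58

-58


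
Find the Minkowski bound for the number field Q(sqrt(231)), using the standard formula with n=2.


d = 231, d mod 4 = 3, so disc(K) = 4d = 924; |disc(K)| = 924
Real quadratic field, so n = 2, s = r2 = 0, r1 = 2
M = (n!/n^n) * (4/pi)^s * sqrt(|disc(K)|) = (2!/2^2) * (4/pi)^0 * sqrt(924)
= 0.5 * 1.000000 * 30.397368
= 15.1987

15.1987


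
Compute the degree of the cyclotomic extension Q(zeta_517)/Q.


The degree equals Euler's totient phi(517).
517 = 11 * 47
phi(517) = 460

460


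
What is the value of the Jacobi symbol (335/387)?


Compute (335/387) via quadratic reciprocity:
  reciprocity: (335/387) -> -(387/335)
  reduce: (52/335)
  pull out 2: (2/335) = +1  (since 335 mod 8 = 7)
  pull out 2: (2/335) = +1  (since 335 mod 8 = 7)
  reciprocity: (13/335) -> +(335/13)
  reduce: (10/13)
  pull out 2: (2/13) = -1  (since 13 mod 8 = 5)
  reciprocity: (5/13) -> +(13/5)
  reduce: (3/5)
  reciprocity: (3/5) -> +(5/3)
  reduce: (2/3)
  pull out 2: (2/3) = -1  (since 3 mod 8 = 3)
  (1/3) = 1
Product of signs = -1

-1


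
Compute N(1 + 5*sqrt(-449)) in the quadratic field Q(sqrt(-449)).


N(a + b*sqrt(d)) = a^2 - d*b^2
= (1)^2 - (-449)*(5)^2
= 1 + 11225
= 11226

11226


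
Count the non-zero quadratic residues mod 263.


For prime p, the number of non-zero quadratic residues is (p-1)/2.
= (263-1)/2
= 131

131


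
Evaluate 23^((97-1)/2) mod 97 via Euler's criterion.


p = 97 is prime and the exponent is (p-1)/2 = 48, so by Euler's criterion 23^48 = (23/97) = +1 or -1 mod 97.
Compute by square-and-multiply:
  48 = 32 + 16 (binary 110000)
  Repeated squaring mod 97: 23^1 = 23, 23^2 = 44, 23^4 = 93, 23^8 = 16, 23^16 = 62, 23^32 = 61
  23^48 = 23^32 * 23^16 = 61 * 62 mod 97
    61 * 62 = 3782 = 96 mod 97
  23^48 = 96 mod 97
Result 96 = p - 1 = -1 mod 97: 23 is a quadratic non-residue mod 97. As a residue in [0, p-1] the value is 96.
23^48 mod 97 = 96

96


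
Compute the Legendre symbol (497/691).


p = 691 is prime, so compute (497/691) with the reciprocity algorithm (Jacobi-symbol steps: pull out 2s via (2/n), flip via reciprocity, reduce):
  reciprocity: (497/691) -> +(691/497)
  reduce: (194/497)
  pull out 2: (2/497) = +1  (since 497 mod 8 = 1)
  reciprocity: (97/497) -> +(497/97)
  reduce: (12/97)
  pull out 2: (2/97) = +1  (since 97 mod 8 = 1)
  pull out 2: (2/97) = +1  (since 97 mod 8 = 1)
  reciprocity: (3/97) -> +(97/3)
  reduce: (1/3)
  (1/3) = 1
Product of signs = 1
(497/691) = 1

1


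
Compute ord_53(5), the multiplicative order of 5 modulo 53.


We want ord_53(5), the smallest k >= 1 with 5^k = 1 mod 53.
n = 53 = 53, phi(53) = 52; the order divides phi(n).
Divisors of 52: 1, 2, 4, 13, 26, 52
Repeated squaring mod 53: 5^1 = 5, 5^2 = 25, 5^4 = 42, 5^8 = 15, 5^16 = 13, 5^32 = 10
Test divisors in increasing order:
  k=1: 5^1 = 5 mod 53
  k=2: 5^2 = 25 mod 53
  k=4: 5^4 = 42 mod 53
  k=13: 5^13 = 15 * 42 * 5 = 23 mod 53
  k=26: 5^26 = 13 * 15 * 25 = 52 mod 53
  k=52: 5^52 = 10 * 13 * 42 = 1 mod 53  <- first divisor giving 1
Order = 52

52


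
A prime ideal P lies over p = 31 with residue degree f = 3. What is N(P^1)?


N(P^a) = p^(a*f)
= 31^(1*3)
= 31^3
= 29791

29791


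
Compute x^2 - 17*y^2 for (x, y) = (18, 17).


x^2 - d*y^2
= 18^2 - 17*17^2
= 324 - 4913
= -4589

-4589


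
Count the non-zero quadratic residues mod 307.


For prime p, the number of non-zero quadratic residues is (p-1)/2.
= (307-1)/2
= 153

153


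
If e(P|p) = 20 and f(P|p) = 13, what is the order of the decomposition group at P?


|D_P| = e * f
= 20 * 13
= 260

260


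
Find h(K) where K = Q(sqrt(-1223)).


K = Q(sqrt(-1223)). d mod 4 = 1, so D = disc(K) = d = -1223
h(K) equals the number of primitive reduced positive-definite forms (a, b, c) = a*x^2 + b*x*y + c*y^2 with b^2 - 4ac = D,
where reduced means |b| <= a <= c, with b >= 0 whenever |b| = a or a = c, and primitive means gcd(a, b, c) = 1.
Reduced forces 3a^2 <= |D| = 1223, so 1 <= a <= 20; b must have the parity of D, and c = (b^2 - D)/(4a) must be an integer >= a.
Enumerate a = 1..20, b in [-a, a]:
  a=1: (1, 1, 306)  [1]
  a=2: (2, -1, 153), (2, 1, 153)  [2]
  a=3: (3, -1, 102), (3, 1, 102)  [2]
  a=4: (4, -3, 77), (4, 3, 77)  [2]
  a=5: none
  a=6: (6, -5, 52), (6, -1, 51), (6, 1, 51), (6, 5, 52)  [4]
  a=7: (7, -3, 44), (7, 3, 44)  [2]
  a=8: (8, -5, 39), (8, 5, 39)  [2]
  a=9: (9, -1, 34), (9, 1, 34)  [2]
  a=10: none
  a=11: (11, -3, 28), (11, 3, 28)  [2]
  a=12: (12, -11, 28), (12, -5, 26), (12, 5, 26), (12, 11, 28)  [4]
  a=13: (13, -5, 24), (13, 5, 24)  [2]
  a=14: (14, -11, 24), (14, -3, 22), (14, 3, 22), (14, 11, 24)  [4]
  a=15: none
  a=16: (16, -11, 21), (16, 11, 21)  [2]
  a=17: (17, -1, 18), (17, 1, 18)  [2]
  a=18: (18, -17, 21), (18, 17, 21)  [2]
  a=19..20: none
Total reduced forms: 1 + 2 + 2 + 2 + 4 + 2 + 2 + 2 + 2 + 4 + 2 + 4 + 2 + 2 + 2 = 35
h = 35

35


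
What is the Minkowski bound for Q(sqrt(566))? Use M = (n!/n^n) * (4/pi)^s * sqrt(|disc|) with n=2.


d = 566, d mod 4 = 2, so disc(K) = 4d = 2264; |disc(K)| = 2264
Real quadratic field, so n = 2, s = r2 = 0, r1 = 2
M = (n!/n^n) * (4/pi)^s * sqrt(|disc(K)|) = (2!/2^2) * (4/pi)^0 * sqrt(2264)
= 0.5 * 1.000000 * 47.581509
= 23.7908

23.7908


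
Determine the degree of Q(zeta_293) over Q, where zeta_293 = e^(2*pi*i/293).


The degree equals Euler's totient phi(293).
293 = 293
phi(293) = 292

292


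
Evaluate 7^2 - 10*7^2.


x^2 - d*y^2
= 7^2 - 10*7^2
= 49 - 490
= -441

-441


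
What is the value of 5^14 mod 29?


p = 29 is prime and the exponent is (p-1)/2 = 14, so by Euler's criterion 5^14 = (5/29) = +1 or -1 mod 29.
Compute by square-and-multiply:
  14 = 8 + 4 + 2 (binary 1110)
  Repeated squaring mod 29: 5^1 = 5, 5^2 = 25, 5^4 = 16, 5^8 = 24
  5^14 = 5^8 * 5^4 * 5^2 = 24 * 16 * 25 mod 29
    24 * 16 = 384 = 7 mod 29
    7 * 25 = 175 = 1 mod 29
  5^14 = 1 mod 29
Result 1: 5 is a quadratic residue mod 29.
5^14 mod 29 = 1

1


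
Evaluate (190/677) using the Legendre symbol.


p = 677 is prime, so compute (190/677) with the reciprocity algorithm (Jacobi-symbol steps: pull out 2s via (2/n), flip via reciprocity, reduce):
  pull out 2: (2/677) = -1  (since 677 mod 8 = 5)
  reciprocity: (95/677) -> +(677/95)
  reduce: (12/95)
  pull out 2: (2/95) = +1  (since 95 mod 8 = 7)
  pull out 2: (2/95) = +1  (since 95 mod 8 = 7)
  reciprocity: (3/95) -> -(95/3)
  reduce: (2/3)
  pull out 2: (2/3) = -1  (since 3 mod 8 = 3)
  (1/3) = 1
Product of signs = -1
(190/677) = -1

-1


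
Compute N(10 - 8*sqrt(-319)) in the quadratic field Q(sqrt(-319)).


N(a + b*sqrt(d)) = a^2 - d*b^2
= (10)^2 - (-319)*(-8)^2
= 100 + 20416
= 20516

20516


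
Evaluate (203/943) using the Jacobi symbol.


Compute (203/943) via quadratic reciprocity:
  reciprocity: (203/943) -> -(943/203)
  reduce: (131/203)
  reciprocity: (131/203) -> -(203/131)
  reduce: (72/131)
  pull out 2: (2/131) = -1  (since 131 mod 8 = 3)
  pull out 2: (2/131) = -1  (since 131 mod 8 = 3)
  pull out 2: (2/131) = -1  (since 131 mod 8 = 3)
  reciprocity: (9/131) -> +(131/9)
  reduce: (5/9)
  reciprocity: (5/9) -> +(9/5)
  reduce: (4/5)
  pull out 2: (2/5) = -1  (since 5 mod 8 = 5)
  pull out 2: (2/5) = -1  (since 5 mod 8 = 5)
  (1/5) = 1
Product of signs = -1

-1


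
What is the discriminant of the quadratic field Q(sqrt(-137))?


For K = Q(sqrt(d)) with d squarefree: disc(K) = d if d = 1 mod 4, and disc(K) = 4d if d = 2 or 3 mod 4.
Here d = -137, and d mod 4 = 3.
d = 3 mod 4, not 1 (O_K = Z[sqrt(d)]), so disc(K) = 4d = 4 * (-137) = -548

-548


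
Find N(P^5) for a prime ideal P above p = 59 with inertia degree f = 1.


N(P^a) = p^(a*f)
= 59^(5*1)
= 59^5
= 714924299

714924299


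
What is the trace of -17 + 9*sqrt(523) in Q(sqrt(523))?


Tr(a + b*sqrt(d)) = (a + b*sqrt(d)) + (a - b*sqrt(d)) = 2a
= 2 * (-17)
= -34

-34


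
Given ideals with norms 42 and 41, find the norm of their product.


N(IJ) = N(I) * N(J)
= 42 * 41
= 1722

1722


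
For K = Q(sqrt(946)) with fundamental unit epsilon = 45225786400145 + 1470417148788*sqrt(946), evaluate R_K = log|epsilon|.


epsilon = 45225786400145 + 1470417148788*sqrt(946)
= 9.0452e+13
R = ln(9.0452e+13)
= 32.1358

32.1358


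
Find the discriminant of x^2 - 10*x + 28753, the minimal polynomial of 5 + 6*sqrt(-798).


The element 5 + 6*sqrt(-798) has minimal polynomial:
x^2 - 10*x + 28753
Discriminant = (-10)^2 - 4*(28753)
= 100 - 115012
= -114912

-114912


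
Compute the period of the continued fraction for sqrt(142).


Run the CF algorithm for sqrt(142).
a_0 = floor(sqrt(142)) = 11; set m_0=0, q_0=1.
Recurrence: m' = q*a - m,  q' = (d - m'^2)/q,  a' = floor((a_0 + m')/q').
  step 1: m=11, q=21, a=1
  step 2: m=10, q=2, a=10
  step 3: m=10, q=21, a=1
  step 4: m=11, q=1, a=22
a_4 = 2*a_0 = 22, so the period closes here.
sqrt(142) = [11; 1, 10, 1, 22]
Period length = 4

4


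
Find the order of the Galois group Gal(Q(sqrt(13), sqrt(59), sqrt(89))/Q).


The 3 square roots of distinct primes are multiplicatively independent over Q,
so [K:Q] = 2^3 and Gal(K/Q) is isomorphic to (Z/2Z)^3.
|Gal| = 2^3 = 8

8


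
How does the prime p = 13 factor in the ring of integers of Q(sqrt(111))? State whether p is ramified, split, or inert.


K = Q(sqrt(111)). Since d mod 4 = 3, disc(K) = 444.
Check p | disc: 444 mod 13 = 2.
p does not divide disc. Compute Legendre symbol (d/p):
7^((13-1)/2) mod 13 = -1
(d/p) = -1, so p is inert: (p) stays prime with e=1, f=2, g=1.
Therefore p is inert.

inert


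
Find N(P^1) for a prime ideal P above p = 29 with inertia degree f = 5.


N(P^a) = p^(a*f)
= 29^(1*5)
= 29^5
= 20511149

20511149


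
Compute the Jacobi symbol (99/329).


Compute (99/329) via quadratic reciprocity:
  reciprocity: (99/329) -> +(329/99)
  reduce: (32/99)
  pull out 2: (2/99) = -1  (since 99 mod 8 = 3)
  pull out 2: (2/99) = -1  (since 99 mod 8 = 3)
  pull out 2: (2/99) = -1  (since 99 mod 8 = 3)
  pull out 2: (2/99) = -1  (since 99 mod 8 = 3)
  pull out 2: (2/99) = -1  (since 99 mod 8 = 3)
  (1/99) = 1
Product of signs = -1

-1


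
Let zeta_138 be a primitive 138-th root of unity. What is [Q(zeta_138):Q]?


The degree equals Euler's totient phi(138).
138 = 2 * 3 * 23
phi(138) = 44

44


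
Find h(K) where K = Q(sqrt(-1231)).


K = Q(sqrt(-1231)). d mod 4 = 1, so D = disc(K) = d = -1231
h(K) equals the number of primitive reduced positive-definite forms (a, b, c) = a*x^2 + b*x*y + c*y^2 with b^2 - 4ac = D,
where reduced means |b| <= a <= c, with b >= 0 whenever |b| = a or a = c, and primitive means gcd(a, b, c) = 1.
Reduced forces 3a^2 <= |D| = 1231, so 1 <= a <= 20; b must have the parity of D, and c = (b^2 - D)/(4a) must be an integer >= a.
Enumerate a = 1..20, b in [-a, a]:
  a=1: (1, 1, 308)  [1]
  a=2: (2, -1, 154), (2, 1, 154)  [2]
  a=3: none
  a=4: (4, -1, 77), (4, 1, 77)  [2]
  a=5: (5, -3, 62), (5, 3, 62)  [2]
  a=6: none
  a=7: (7, -1, 44), (7, 1, 44)  [2]
  a=8: (8, -7, 40), (8, 7, 40)  [2]
  a=9: none
  a=10: (10, -7, 32), (10, -3, 31), (10, 3, 31), (10, 7, 32)  [4]
  a=11: (11, -1, 28), (11, 1, 28)  [2]
  a=12: none
  a=13: (13, -11, 26), (13, 11, 26)  [2]
  a=14: (14, -13, 25), (14, -1, 22), (14, 1, 22), (14, 13, 25)  [4]
  a=15: none
  a=16: (16, -7, 20), (16, 7, 20)  [2]
  a=17..18: none
  a=19: (19, -17, 20), (19, 17, 20)  [2]
  a=20: none
Total reduced forms: 1 + 2 + 2 + 2 + 2 + 2 + 4 + 2 + 2 + 4 + 2 + 2 = 27
h = 27

27


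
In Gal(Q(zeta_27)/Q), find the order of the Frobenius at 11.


The Frobenius at p in Gal(Q(zeta_n)/Q) = (Z/nZ)* is the class of p, so its order is ord_27(11), the smallest k >= 1 with 11^k = 1 mod 27.
n = 27 = 3^3, phi(27) = 18; the order divides phi(n).
Divisors of 18: 1, 2, 3, 6, 9, 18
Repeated squaring mod 27: 11^1 = 11, 11^2 = 13, 11^4 = 7, 11^8 = 22, 11^16 = 25
Test divisors in increasing order:
  k=1: 11^1 = 11 mod 27
  k=2: 11^2 = 13 mod 27
  k=3: 11^3 = 13 * 11 = 8 mod 27
  k=6: 11^6 = 7 * 13 = 10 mod 27
  k=9: 11^9 = 22 * 11 = 26 mod 27
  k=18: 11^18 = 25 * 13 = 1 mod 27  <- first divisor giving 1
Order = 18

18


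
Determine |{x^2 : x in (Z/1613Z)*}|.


For prime p, the number of non-zero quadratic residues is (p-1)/2.
= (1613-1)/2
= 806

806


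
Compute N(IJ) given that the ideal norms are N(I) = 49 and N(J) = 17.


N(IJ) = N(I) * N(J)
= 49 * 17
= 833

833


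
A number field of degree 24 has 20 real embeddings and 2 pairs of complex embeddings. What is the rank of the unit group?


By Dirichlet's unit theorem:
rank = r1 + r2 - 1
= 20 + 2 - 1
= 21

21


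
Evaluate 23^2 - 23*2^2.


x^2 - d*y^2
= 23^2 - 23*2^2
= 529 - 92
= 437

437


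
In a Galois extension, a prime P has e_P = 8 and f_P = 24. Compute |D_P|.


|D_P| = e * f
= 8 * 24
= 192

192


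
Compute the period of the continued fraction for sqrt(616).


Run the CF algorithm for sqrt(616).
a_0 = floor(sqrt(616)) = 24; set m_0=0, q_0=1.
Recurrence: m' = q*a - m,  q' = (d - m'^2)/q,  a' = floor((a_0 + m')/q').
  step 1: m=24, q=40, a=1
  step 2: m=16, q=9, a=4
  step 3: m=20, q=24, a=1
  step 4: m=4, q=25, a=1
  step 5: m=21, q=7, a=6
  step 6: m=21, q=25, a=1
  step 7: m=4, q=24, a=1
  step 8: m=20, q=9, a=4
  step 9: m=16, q=40, a=1
  step 10: m=24, q=1, a=48
a_10 = 2*a_0 = 48, so the period closes here.
sqrt(616) = [24; 1, 4, 1, 1, 6, 1, 1, 4, 1, 48]
Period length = 10

10


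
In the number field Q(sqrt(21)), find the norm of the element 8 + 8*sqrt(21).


N(a + b*sqrt(d)) = a^2 - d*b^2
= (8)^2 - (21)*(8)^2
= 64 - 1344
= -1280

-1280


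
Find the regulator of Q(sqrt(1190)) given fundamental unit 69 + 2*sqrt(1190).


epsilon = 69 + 2*sqrt(1190)
= 137.9928
R = ln(137.9928)
= 4.9272

4.9272


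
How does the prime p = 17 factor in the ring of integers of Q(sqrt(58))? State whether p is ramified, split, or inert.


K = Q(sqrt(58)). Since d mod 4 = 2, disc(K) = 232.
Check p | disc: 232 mod 17 = 11.
p does not divide disc. Compute Legendre symbol (d/p):
7^((17-1)/2) mod 17 = -1
(d/p) = -1, so p is inert: (p) stays prime with e=1, f=2, g=1.
Therefore p is inert.

inert


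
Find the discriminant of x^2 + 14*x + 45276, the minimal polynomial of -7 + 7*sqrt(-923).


The element -7 + 7*sqrt(-923) has minimal polynomial:
x^2 + 14*x + 45276
Discriminant = (14)^2 - 4*(45276)
= 196 - 181104
= -180908

-180908


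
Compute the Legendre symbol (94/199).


p = 199 is prime, so compute (94/199) with the reciprocity algorithm (Jacobi-symbol steps: pull out 2s via (2/n), flip via reciprocity, reduce):
  pull out 2: (2/199) = +1  (since 199 mod 8 = 7)
  reciprocity: (47/199) -> -(199/47)
  reduce: (11/47)
  reciprocity: (11/47) -> -(47/11)
  reduce: (3/11)
  reciprocity: (3/11) -> -(11/3)
  reduce: (2/3)
  pull out 2: (2/3) = -1  (since 3 mod 8 = 3)
  (1/3) = 1
Product of signs = 1
(94/199) = 1

1


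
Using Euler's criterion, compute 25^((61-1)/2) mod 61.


p = 61 is prime and the exponent is (p-1)/2 = 30, so by Euler's criterion 25^30 = (25/61) = +1 or -1 mod 61.
Compute by square-and-multiply:
  30 = 16 + 8 + 4 + 2 (binary 11110)
  Repeated squaring mod 61: 25^1 = 25, 25^2 = 15, 25^4 = 42, 25^8 = 56, 25^16 = 25
  25^30 = 25^16 * 25^8 * 25^4 * 25^2 = 25 * 56 * 42 * 15 mod 61
    25 * 56 = 1400 = 58 mod 61
    58 * 42 = 2436 = 57 mod 61
    57 * 15 = 855 = 1 mod 61
  25^30 = 1 mod 61
Result 1: 25 is a quadratic residue mod 61.
25^30 mod 61 = 1

1


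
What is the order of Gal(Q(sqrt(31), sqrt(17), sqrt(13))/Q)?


The 3 square roots of distinct primes are multiplicatively independent over Q,
so [K:Q] = 2^3 and Gal(K/Q) is isomorphic to (Z/2Z)^3.
|Gal| = 2^3 = 8

8
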